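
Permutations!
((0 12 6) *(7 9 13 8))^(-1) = (0 6 12)(7 8 13 9)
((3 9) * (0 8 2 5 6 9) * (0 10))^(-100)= (0 6)(2 3)(5 10)(8 9)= ((0 8 2 5 6 9 3 10))^(-100)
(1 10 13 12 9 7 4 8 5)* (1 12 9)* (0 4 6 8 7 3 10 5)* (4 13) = [13, 5, 2, 10, 7, 12, 8, 6, 0, 3, 4, 11, 1, 9] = (0 13 9 3 10 4 7 6 8)(1 5 12)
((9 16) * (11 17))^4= (17)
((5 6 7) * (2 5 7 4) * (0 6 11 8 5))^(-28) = ((0 6 4 2)(5 11 8))^(-28) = (5 8 11)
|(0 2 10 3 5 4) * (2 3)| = 4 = |(0 3 5 4)(2 10)|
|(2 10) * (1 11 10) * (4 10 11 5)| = 5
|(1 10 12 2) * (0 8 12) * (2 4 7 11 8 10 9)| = |(0 10)(1 9 2)(4 7 11 8 12)| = 30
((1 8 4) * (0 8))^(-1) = (0 1 4 8)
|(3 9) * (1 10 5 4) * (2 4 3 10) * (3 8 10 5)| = 15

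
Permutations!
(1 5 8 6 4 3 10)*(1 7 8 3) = (1 5 3 10 7 8 6 4) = [0, 5, 2, 10, 1, 3, 4, 8, 6, 9, 7]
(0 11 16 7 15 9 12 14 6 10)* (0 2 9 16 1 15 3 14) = (0 11 1 15 16 7 3 14 6 10 2 9 12) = [11, 15, 9, 14, 4, 5, 10, 3, 8, 12, 2, 1, 0, 13, 6, 16, 7]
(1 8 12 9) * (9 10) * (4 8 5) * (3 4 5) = (1 3 4 8 12 10 9) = [0, 3, 2, 4, 8, 5, 6, 7, 12, 1, 9, 11, 10]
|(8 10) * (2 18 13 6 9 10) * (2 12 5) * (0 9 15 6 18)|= 14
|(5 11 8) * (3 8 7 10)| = 6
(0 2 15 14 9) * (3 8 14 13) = (0 2 15 13 3 8 14 9) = [2, 1, 15, 8, 4, 5, 6, 7, 14, 0, 10, 11, 12, 3, 9, 13]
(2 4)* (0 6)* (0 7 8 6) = (2 4)(6 7 8) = [0, 1, 4, 3, 2, 5, 7, 8, 6]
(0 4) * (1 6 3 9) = [4, 6, 2, 9, 0, 5, 3, 7, 8, 1] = (0 4)(1 6 3 9)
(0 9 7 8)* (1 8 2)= (0 9 7 2 1 8)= [9, 8, 1, 3, 4, 5, 6, 2, 0, 7]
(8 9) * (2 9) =[0, 1, 9, 3, 4, 5, 6, 7, 2, 8] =(2 9 8)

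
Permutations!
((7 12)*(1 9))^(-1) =(1 9)(7 12)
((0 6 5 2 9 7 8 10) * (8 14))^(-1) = (0 10 8 14 7 9 2 5 6) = ((0 6 5 2 9 7 14 8 10))^(-1)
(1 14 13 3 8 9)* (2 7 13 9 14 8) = (1 8 14 9)(2 7 13 3) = [0, 8, 7, 2, 4, 5, 6, 13, 14, 1, 10, 11, 12, 3, 9]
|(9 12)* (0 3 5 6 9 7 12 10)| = 6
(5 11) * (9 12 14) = (5 11)(9 12 14) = [0, 1, 2, 3, 4, 11, 6, 7, 8, 12, 10, 5, 14, 13, 9]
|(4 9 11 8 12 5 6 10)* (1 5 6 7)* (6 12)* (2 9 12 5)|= 11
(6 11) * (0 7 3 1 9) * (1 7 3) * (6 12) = [3, 9, 2, 7, 4, 5, 11, 1, 8, 0, 10, 12, 6] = (0 3 7 1 9)(6 11 12)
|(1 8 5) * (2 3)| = 6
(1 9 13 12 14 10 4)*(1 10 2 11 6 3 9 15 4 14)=[0, 15, 11, 9, 10, 5, 3, 7, 8, 13, 14, 6, 1, 12, 2, 4]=(1 15 4 10 14 2 11 6 3 9 13 12)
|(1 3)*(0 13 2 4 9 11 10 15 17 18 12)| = |(0 13 2 4 9 11 10 15 17 18 12)(1 3)| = 22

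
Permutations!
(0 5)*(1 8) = (0 5)(1 8) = [5, 8, 2, 3, 4, 0, 6, 7, 1]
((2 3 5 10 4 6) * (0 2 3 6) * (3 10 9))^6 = (0 2 6 10 4)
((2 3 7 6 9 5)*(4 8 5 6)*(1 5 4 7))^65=(1 5 2 3)(4 8)(6 9)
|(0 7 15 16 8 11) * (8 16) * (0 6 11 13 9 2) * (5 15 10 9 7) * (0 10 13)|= |(16)(0 5 15 8)(2 10 9)(6 11)(7 13)|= 12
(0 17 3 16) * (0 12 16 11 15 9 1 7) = (0 17 3 11 15 9 1 7)(12 16) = [17, 7, 2, 11, 4, 5, 6, 0, 8, 1, 10, 15, 16, 13, 14, 9, 12, 3]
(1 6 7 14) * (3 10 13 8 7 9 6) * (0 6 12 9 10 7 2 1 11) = (0 6 10 13 8 2 1 3 7 14 11)(9 12) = [6, 3, 1, 7, 4, 5, 10, 14, 2, 12, 13, 0, 9, 8, 11]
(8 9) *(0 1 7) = (0 1 7)(8 9) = [1, 7, 2, 3, 4, 5, 6, 0, 9, 8]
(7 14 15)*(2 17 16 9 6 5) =(2 17 16 9 6 5)(7 14 15) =[0, 1, 17, 3, 4, 2, 5, 14, 8, 6, 10, 11, 12, 13, 15, 7, 9, 16]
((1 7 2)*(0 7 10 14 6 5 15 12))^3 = ((0 7 2 1 10 14 6 5 15 12))^3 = (0 1 6 12 2 14 15 7 10 5)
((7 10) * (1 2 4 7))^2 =((1 2 4 7 10))^2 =(1 4 10 2 7)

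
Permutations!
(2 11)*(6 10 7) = (2 11)(6 10 7) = [0, 1, 11, 3, 4, 5, 10, 6, 8, 9, 7, 2]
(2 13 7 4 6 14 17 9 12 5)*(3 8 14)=[0, 1, 13, 8, 6, 2, 3, 4, 14, 12, 10, 11, 5, 7, 17, 15, 16, 9]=(2 13 7 4 6 3 8 14 17 9 12 5)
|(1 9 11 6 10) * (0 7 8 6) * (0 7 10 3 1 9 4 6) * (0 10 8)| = 12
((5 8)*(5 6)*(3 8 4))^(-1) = (3 4 5 6 8)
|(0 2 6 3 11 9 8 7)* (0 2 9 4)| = 9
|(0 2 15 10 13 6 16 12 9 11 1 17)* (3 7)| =12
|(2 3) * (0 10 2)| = 4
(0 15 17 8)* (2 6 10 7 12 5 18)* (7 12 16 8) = [15, 1, 6, 3, 4, 18, 10, 16, 0, 9, 12, 11, 5, 13, 14, 17, 8, 7, 2] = (0 15 17 7 16 8)(2 6 10 12 5 18)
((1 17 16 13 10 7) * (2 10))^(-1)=(1 7 10 2 13 16 17)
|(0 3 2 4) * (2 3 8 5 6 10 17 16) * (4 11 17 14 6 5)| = 12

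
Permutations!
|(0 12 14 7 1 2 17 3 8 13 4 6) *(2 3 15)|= 30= |(0 12 14 7 1 3 8 13 4 6)(2 17 15)|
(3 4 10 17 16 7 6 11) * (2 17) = [0, 1, 17, 4, 10, 5, 11, 6, 8, 9, 2, 3, 12, 13, 14, 15, 7, 16] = (2 17 16 7 6 11 3 4 10)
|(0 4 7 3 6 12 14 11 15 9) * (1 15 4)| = |(0 1 15 9)(3 6 12 14 11 4 7)| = 28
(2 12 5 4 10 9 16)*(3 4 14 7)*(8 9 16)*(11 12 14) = (2 14 7 3 4 10 16)(5 11 12)(8 9) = [0, 1, 14, 4, 10, 11, 6, 3, 9, 8, 16, 12, 5, 13, 7, 15, 2]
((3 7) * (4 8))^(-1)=(3 7)(4 8)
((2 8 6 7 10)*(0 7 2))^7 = (0 7 10)(2 8 6) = ((0 7 10)(2 8 6))^7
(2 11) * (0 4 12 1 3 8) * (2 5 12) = (0 4 2 11 5 12 1 3 8) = [4, 3, 11, 8, 2, 12, 6, 7, 0, 9, 10, 5, 1]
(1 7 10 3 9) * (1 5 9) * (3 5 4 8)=(1 7 10 5 9 4 8 3)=[0, 7, 2, 1, 8, 9, 6, 10, 3, 4, 5]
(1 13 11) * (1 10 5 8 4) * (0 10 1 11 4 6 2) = (0 10 5 8 6 2)(1 13 4 11) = [10, 13, 0, 3, 11, 8, 2, 7, 6, 9, 5, 1, 12, 4]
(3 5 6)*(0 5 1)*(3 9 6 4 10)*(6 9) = (0 5 4 10 3 1) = [5, 0, 2, 1, 10, 4, 6, 7, 8, 9, 3]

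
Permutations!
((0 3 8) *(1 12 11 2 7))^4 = ((0 3 8)(1 12 11 2 7))^4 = (0 3 8)(1 7 2 11 12)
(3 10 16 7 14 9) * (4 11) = (3 10 16 7 14 9)(4 11) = [0, 1, 2, 10, 11, 5, 6, 14, 8, 3, 16, 4, 12, 13, 9, 15, 7]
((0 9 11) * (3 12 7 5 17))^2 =(0 11 9)(3 7 17 12 5)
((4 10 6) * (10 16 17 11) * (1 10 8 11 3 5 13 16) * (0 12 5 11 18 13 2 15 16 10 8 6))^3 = (0 2 17 6 8 10 5 16 11 1 13 12 15 3 4 18)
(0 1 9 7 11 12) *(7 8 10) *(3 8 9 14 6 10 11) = (0 1 14 6 10 7 3 8 11 12) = [1, 14, 2, 8, 4, 5, 10, 3, 11, 9, 7, 12, 0, 13, 6]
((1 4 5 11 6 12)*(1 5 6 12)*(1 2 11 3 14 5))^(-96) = ((1 4 6 2 11 12)(3 14 5))^(-96) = (14)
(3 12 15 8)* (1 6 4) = (1 6 4)(3 12 15 8) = [0, 6, 2, 12, 1, 5, 4, 7, 3, 9, 10, 11, 15, 13, 14, 8]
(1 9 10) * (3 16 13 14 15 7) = (1 9 10)(3 16 13 14 15 7) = [0, 9, 2, 16, 4, 5, 6, 3, 8, 10, 1, 11, 12, 14, 15, 7, 13]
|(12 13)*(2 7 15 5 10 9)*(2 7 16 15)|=|(2 16 15 5 10 9 7)(12 13)|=14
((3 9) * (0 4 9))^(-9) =(0 3 9 4)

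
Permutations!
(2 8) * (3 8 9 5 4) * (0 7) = (0 7)(2 9 5 4 3 8) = [7, 1, 9, 8, 3, 4, 6, 0, 2, 5]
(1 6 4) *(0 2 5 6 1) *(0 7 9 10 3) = (0 2 5 6 4 7 9 10 3) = [2, 1, 5, 0, 7, 6, 4, 9, 8, 10, 3]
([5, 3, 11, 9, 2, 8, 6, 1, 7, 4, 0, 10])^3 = (0 7 9 11 5 1 4 10 8 3 2)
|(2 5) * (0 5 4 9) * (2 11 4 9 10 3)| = 8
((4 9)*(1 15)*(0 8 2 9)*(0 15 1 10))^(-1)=((0 8 2 9 4 15 10))^(-1)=(0 10 15 4 9 2 8)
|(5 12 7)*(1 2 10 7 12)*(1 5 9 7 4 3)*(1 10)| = |(12)(1 2)(3 10 4)(7 9)| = 6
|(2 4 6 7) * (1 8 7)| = 6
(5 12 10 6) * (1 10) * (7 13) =(1 10 6 5 12)(7 13) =[0, 10, 2, 3, 4, 12, 5, 13, 8, 9, 6, 11, 1, 7]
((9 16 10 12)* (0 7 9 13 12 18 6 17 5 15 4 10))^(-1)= (0 16 9 7)(4 15 5 17 6 18 10)(12 13)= ((0 7 9 16)(4 10 18 6 17 5 15)(12 13))^(-1)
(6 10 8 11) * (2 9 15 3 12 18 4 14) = [0, 1, 9, 12, 14, 5, 10, 7, 11, 15, 8, 6, 18, 13, 2, 3, 16, 17, 4] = (2 9 15 3 12 18 4 14)(6 10 8 11)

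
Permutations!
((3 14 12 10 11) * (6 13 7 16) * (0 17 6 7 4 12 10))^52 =(0 4 6)(12 13 17)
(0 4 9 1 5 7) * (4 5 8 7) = (0 5 4 9 1 8 7) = [5, 8, 2, 3, 9, 4, 6, 0, 7, 1]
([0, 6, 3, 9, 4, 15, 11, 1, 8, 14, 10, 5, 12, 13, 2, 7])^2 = (1 11 15)(2 9)(3 14)(5 7 6)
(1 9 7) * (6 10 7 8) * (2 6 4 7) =(1 9 8 4 7)(2 6 10) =[0, 9, 6, 3, 7, 5, 10, 1, 4, 8, 2]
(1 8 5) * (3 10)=[0, 8, 2, 10, 4, 1, 6, 7, 5, 9, 3]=(1 8 5)(3 10)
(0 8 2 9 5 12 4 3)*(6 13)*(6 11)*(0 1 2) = [8, 2, 9, 1, 3, 12, 13, 7, 0, 5, 10, 6, 4, 11] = (0 8)(1 2 9 5 12 4 3)(6 13 11)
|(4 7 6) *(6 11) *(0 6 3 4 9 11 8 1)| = |(0 6 9 11 3 4 7 8 1)| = 9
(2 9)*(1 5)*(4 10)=(1 5)(2 9)(4 10)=[0, 5, 9, 3, 10, 1, 6, 7, 8, 2, 4]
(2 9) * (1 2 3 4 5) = [0, 2, 9, 4, 5, 1, 6, 7, 8, 3] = (1 2 9 3 4 5)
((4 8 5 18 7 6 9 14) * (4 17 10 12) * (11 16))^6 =(4 9 8 14 5 17 18 10 7 12 6)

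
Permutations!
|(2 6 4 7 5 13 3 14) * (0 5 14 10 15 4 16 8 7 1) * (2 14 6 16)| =|(0 5 13 3 10 15 4 1)(2 16 8 7 6)| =40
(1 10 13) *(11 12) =(1 10 13)(11 12) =[0, 10, 2, 3, 4, 5, 6, 7, 8, 9, 13, 12, 11, 1]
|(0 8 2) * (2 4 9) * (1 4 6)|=|(0 8 6 1 4 9 2)|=7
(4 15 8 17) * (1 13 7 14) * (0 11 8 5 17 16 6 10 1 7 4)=(0 11 8 16 6 10 1 13 4 15 5 17)(7 14)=[11, 13, 2, 3, 15, 17, 10, 14, 16, 9, 1, 8, 12, 4, 7, 5, 6, 0]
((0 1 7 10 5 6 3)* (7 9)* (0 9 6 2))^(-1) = (0 2 5 10 7 9 3 6 1) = ((0 1 6 3 9 7 10 5 2))^(-1)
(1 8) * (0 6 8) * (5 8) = (0 6 5 8 1) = [6, 0, 2, 3, 4, 8, 5, 7, 1]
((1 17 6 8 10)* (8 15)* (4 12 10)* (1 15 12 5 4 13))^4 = (1 10)(6 8)(12 13)(15 17)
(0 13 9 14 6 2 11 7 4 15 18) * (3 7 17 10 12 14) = (0 13 9 3 7 4 15 18)(2 11 17 10 12 14 6) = [13, 1, 11, 7, 15, 5, 2, 4, 8, 3, 12, 17, 14, 9, 6, 18, 16, 10, 0]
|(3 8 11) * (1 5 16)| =|(1 5 16)(3 8 11)| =3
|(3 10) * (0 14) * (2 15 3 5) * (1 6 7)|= 30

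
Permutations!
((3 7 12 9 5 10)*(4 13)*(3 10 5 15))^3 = ((3 7 12 9 15)(4 13))^3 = (3 9 7 15 12)(4 13)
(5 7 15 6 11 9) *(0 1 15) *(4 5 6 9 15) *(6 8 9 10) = (0 1 4 5 7)(6 11 15 10)(8 9) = [1, 4, 2, 3, 5, 7, 11, 0, 9, 8, 6, 15, 12, 13, 14, 10]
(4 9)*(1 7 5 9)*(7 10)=[0, 10, 2, 3, 1, 9, 6, 5, 8, 4, 7]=(1 10 7 5 9 4)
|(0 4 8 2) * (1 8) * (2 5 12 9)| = 8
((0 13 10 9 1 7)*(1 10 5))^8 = (0 1 13 7 5)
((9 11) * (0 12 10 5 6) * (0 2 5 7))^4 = (12)(2 5 6) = ((0 12 10 7)(2 5 6)(9 11))^4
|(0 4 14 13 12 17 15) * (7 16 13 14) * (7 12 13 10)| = |(0 4 12 17 15)(7 16 10)| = 15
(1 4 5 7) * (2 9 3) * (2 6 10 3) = (1 4 5 7)(2 9)(3 6 10) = [0, 4, 9, 6, 5, 7, 10, 1, 8, 2, 3]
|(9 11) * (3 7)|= |(3 7)(9 11)|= 2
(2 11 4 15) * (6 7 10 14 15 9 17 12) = (2 11 4 9 17 12 6 7 10 14 15) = [0, 1, 11, 3, 9, 5, 7, 10, 8, 17, 14, 4, 6, 13, 15, 2, 16, 12]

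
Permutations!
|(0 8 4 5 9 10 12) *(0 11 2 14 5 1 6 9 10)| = |(0 8 4 1 6 9)(2 14 5 10 12 11)| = 6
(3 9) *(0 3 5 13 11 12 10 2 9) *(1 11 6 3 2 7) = [2, 11, 9, 0, 4, 13, 3, 1, 8, 5, 7, 12, 10, 6] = (0 2 9 5 13 6 3)(1 11 12 10 7)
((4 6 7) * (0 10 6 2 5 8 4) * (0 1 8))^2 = ((0 10 6 7 1 8 4 2 5))^2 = (0 6 1 4 5 10 7 8 2)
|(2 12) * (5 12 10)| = |(2 10 5 12)| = 4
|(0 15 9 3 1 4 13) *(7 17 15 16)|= |(0 16 7 17 15 9 3 1 4 13)|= 10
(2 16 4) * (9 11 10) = (2 16 4)(9 11 10) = [0, 1, 16, 3, 2, 5, 6, 7, 8, 11, 9, 10, 12, 13, 14, 15, 4]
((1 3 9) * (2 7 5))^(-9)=((1 3 9)(2 7 5))^(-9)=(9)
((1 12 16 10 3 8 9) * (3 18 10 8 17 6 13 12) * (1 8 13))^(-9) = (1 6 17 3)(8 9)(10 18)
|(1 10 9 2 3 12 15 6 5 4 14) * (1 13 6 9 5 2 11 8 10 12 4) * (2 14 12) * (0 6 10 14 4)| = 15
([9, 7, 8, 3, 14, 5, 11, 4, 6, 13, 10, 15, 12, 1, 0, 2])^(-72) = [4, 9, 11, 3, 1, 5, 2, 13, 15, 14, 10, 8, 12, 0, 7, 6]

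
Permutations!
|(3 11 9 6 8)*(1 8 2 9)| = 12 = |(1 8 3 11)(2 9 6)|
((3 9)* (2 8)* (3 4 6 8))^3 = ((2 3 9 4 6 8))^3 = (2 4)(3 6)(8 9)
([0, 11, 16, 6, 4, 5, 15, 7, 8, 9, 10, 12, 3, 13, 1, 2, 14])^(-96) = [0, 3, 1, 2, 4, 5, 16, 7, 8, 9, 10, 6, 15, 13, 12, 14, 11]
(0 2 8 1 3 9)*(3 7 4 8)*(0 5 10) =(0 2 3 9 5 10)(1 7 4 8) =[2, 7, 3, 9, 8, 10, 6, 4, 1, 5, 0]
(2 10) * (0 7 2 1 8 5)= (0 7 2 10 1 8 5)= [7, 8, 10, 3, 4, 0, 6, 2, 5, 9, 1]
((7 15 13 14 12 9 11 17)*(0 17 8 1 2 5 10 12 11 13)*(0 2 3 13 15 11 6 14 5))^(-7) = (0 13)(1 15)(2 3)(5 17)(6 14)(7 10)(8 9)(11 12)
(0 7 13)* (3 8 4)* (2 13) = (0 7 2 13)(3 8 4) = [7, 1, 13, 8, 3, 5, 6, 2, 4, 9, 10, 11, 12, 0]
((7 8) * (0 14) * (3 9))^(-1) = (0 14)(3 9)(7 8)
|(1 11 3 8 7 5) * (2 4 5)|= 8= |(1 11 3 8 7 2 4 5)|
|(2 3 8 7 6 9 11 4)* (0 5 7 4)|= 12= |(0 5 7 6 9 11)(2 3 8 4)|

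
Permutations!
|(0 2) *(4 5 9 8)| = |(0 2)(4 5 9 8)| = 4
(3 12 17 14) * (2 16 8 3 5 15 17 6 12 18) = [0, 1, 16, 18, 4, 15, 12, 7, 3, 9, 10, 11, 6, 13, 5, 17, 8, 14, 2] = (2 16 8 3 18)(5 15 17 14)(6 12)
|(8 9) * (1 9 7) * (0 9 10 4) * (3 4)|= |(0 9 8 7 1 10 3 4)|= 8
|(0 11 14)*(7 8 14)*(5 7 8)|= |(0 11 8 14)(5 7)|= 4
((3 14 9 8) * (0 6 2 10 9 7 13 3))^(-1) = (0 8 9 10 2 6)(3 13 7 14)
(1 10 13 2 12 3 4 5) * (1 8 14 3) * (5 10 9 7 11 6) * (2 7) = (1 9 2 12)(3 4 10 13 7 11 6 5 8 14) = [0, 9, 12, 4, 10, 8, 5, 11, 14, 2, 13, 6, 1, 7, 3]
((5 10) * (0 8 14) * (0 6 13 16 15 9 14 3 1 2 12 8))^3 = ((1 2 12 8 3)(5 10)(6 13 16 15 9 14))^3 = (1 8 2 3 12)(5 10)(6 15)(9 13)(14 16)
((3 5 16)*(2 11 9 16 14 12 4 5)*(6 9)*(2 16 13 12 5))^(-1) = ((2 11 6 9 13 12 4)(3 16)(5 14))^(-1) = (2 4 12 13 9 6 11)(3 16)(5 14)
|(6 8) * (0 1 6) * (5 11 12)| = 12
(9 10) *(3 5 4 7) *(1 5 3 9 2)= (1 5 4 7 9 10 2)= [0, 5, 1, 3, 7, 4, 6, 9, 8, 10, 2]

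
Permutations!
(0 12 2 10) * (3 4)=(0 12 2 10)(3 4)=[12, 1, 10, 4, 3, 5, 6, 7, 8, 9, 0, 11, 2]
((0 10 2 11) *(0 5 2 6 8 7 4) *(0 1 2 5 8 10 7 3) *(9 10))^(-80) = ((0 7 4 1 2 11 8 3)(6 9 10))^(-80) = (11)(6 9 10)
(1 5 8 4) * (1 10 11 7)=[0, 5, 2, 3, 10, 8, 6, 1, 4, 9, 11, 7]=(1 5 8 4 10 11 7)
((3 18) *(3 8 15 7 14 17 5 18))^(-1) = (5 17 14 7 15 8 18)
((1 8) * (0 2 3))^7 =(0 2 3)(1 8)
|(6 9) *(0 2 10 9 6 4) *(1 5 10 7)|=8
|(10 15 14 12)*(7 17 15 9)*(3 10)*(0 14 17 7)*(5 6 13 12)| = 18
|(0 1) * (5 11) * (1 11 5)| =3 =|(0 11 1)|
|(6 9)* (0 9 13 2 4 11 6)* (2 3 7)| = |(0 9)(2 4 11 6 13 3 7)| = 14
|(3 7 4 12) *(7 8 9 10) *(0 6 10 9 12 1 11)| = |(0 6 10 7 4 1 11)(3 8 12)| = 21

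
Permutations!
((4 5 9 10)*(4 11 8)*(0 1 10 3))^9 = (11)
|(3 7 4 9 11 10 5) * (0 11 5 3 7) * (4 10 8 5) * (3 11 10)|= 14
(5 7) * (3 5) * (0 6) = (0 6)(3 5 7) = [6, 1, 2, 5, 4, 7, 0, 3]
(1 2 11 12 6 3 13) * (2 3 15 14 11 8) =(1 3 13)(2 8)(6 15 14 11 12) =[0, 3, 8, 13, 4, 5, 15, 7, 2, 9, 10, 12, 6, 1, 11, 14]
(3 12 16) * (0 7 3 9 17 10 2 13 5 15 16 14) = (0 7 3 12 14)(2 13 5 15 16 9 17 10) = [7, 1, 13, 12, 4, 15, 6, 3, 8, 17, 2, 11, 14, 5, 0, 16, 9, 10]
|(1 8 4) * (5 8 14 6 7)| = 7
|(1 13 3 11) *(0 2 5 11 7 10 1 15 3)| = 10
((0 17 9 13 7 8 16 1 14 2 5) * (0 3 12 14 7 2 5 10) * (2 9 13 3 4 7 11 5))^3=(0 9 14)(1 4 16 5 8 11 7)(2 17 3)(10 13 12)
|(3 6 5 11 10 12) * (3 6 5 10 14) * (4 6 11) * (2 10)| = |(2 10 12 11 14 3 5 4 6)| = 9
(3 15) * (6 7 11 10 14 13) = (3 15)(6 7 11 10 14 13) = [0, 1, 2, 15, 4, 5, 7, 11, 8, 9, 14, 10, 12, 6, 13, 3]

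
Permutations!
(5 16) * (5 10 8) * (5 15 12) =(5 16 10 8 15 12) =[0, 1, 2, 3, 4, 16, 6, 7, 15, 9, 8, 11, 5, 13, 14, 12, 10]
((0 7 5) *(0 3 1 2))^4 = (0 1 5)(2 3 7)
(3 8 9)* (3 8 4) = [0, 1, 2, 4, 3, 5, 6, 7, 9, 8] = (3 4)(8 9)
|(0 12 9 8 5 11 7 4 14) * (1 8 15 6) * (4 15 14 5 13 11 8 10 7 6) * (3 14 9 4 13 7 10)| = |(0 12 4 5 8 7 15 13 11 6 1 3 14)| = 13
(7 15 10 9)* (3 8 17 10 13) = (3 8 17 10 9 7 15 13) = [0, 1, 2, 8, 4, 5, 6, 15, 17, 7, 9, 11, 12, 3, 14, 13, 16, 10]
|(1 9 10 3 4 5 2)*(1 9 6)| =6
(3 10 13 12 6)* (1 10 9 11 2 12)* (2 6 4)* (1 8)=(1 10 13 8)(2 12 4)(3 9 11 6)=[0, 10, 12, 9, 2, 5, 3, 7, 1, 11, 13, 6, 4, 8]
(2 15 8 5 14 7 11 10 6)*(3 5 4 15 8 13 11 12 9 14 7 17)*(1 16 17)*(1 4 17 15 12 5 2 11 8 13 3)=(1 16 15 3 2 13 8 17)(4 12 9 14)(5 7)(6 11 10)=[0, 16, 13, 2, 12, 7, 11, 5, 17, 14, 6, 10, 9, 8, 4, 3, 15, 1]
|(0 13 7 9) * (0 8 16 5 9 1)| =4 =|(0 13 7 1)(5 9 8 16)|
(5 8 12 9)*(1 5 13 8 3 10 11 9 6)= [0, 5, 2, 10, 4, 3, 1, 7, 12, 13, 11, 9, 6, 8]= (1 5 3 10 11 9 13 8 12 6)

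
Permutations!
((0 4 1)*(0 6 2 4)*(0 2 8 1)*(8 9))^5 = (0 4 2)(1 6 9 8)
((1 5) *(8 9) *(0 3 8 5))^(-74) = ((0 3 8 9 5 1))^(-74) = (0 5 8)(1 9 3)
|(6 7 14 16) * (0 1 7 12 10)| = 8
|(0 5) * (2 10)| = 2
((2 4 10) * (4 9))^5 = (2 9 4 10)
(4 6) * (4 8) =(4 6 8) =[0, 1, 2, 3, 6, 5, 8, 7, 4]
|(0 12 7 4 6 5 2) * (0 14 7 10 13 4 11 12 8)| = |(0 8)(2 14 7 11 12 10 13 4 6 5)| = 10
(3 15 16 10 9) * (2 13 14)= (2 13 14)(3 15 16 10 9)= [0, 1, 13, 15, 4, 5, 6, 7, 8, 3, 9, 11, 12, 14, 2, 16, 10]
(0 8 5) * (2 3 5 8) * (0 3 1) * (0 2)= (8)(1 2)(3 5)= [0, 2, 1, 5, 4, 3, 6, 7, 8]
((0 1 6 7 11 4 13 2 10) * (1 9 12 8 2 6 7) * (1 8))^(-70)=(0 12 7 4 6 2)(1 11 13 8 10 9)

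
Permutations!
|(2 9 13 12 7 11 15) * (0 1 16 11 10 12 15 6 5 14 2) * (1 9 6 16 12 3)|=20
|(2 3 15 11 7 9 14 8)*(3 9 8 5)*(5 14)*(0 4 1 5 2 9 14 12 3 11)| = 13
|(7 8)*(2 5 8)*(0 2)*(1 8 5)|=5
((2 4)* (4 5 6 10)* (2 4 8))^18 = (2 10 5 8 6)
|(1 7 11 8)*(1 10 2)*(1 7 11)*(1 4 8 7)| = |(1 11 7 4 8 10 2)| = 7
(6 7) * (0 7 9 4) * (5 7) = (0 5 7 6 9 4) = [5, 1, 2, 3, 0, 7, 9, 6, 8, 4]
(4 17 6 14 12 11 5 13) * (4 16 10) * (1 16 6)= (1 16 10 4 17)(5 13 6 14 12 11)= [0, 16, 2, 3, 17, 13, 14, 7, 8, 9, 4, 5, 11, 6, 12, 15, 10, 1]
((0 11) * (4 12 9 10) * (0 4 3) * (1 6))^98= (12)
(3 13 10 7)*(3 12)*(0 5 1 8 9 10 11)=(0 5 1 8 9 10 7 12 3 13 11)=[5, 8, 2, 13, 4, 1, 6, 12, 9, 10, 7, 0, 3, 11]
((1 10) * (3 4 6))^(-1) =((1 10)(3 4 6))^(-1) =(1 10)(3 6 4)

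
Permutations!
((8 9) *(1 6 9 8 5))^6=((1 6 9 5))^6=(1 9)(5 6)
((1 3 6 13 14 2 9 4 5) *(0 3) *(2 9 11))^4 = (0 14 1 13 5 6 4 3 9) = ((0 3 6 13 14 9 4 5 1)(2 11))^4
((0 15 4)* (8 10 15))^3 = (0 15 8 4 10)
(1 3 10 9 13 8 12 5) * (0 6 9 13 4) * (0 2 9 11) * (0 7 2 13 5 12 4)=(0 6 11 7 2 9)(1 3 10 5)(4 13 8)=[6, 3, 9, 10, 13, 1, 11, 2, 4, 0, 5, 7, 12, 8]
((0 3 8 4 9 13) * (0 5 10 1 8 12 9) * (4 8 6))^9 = ((0 3 12 9 13 5 10 1 6 4))^9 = (0 4 6 1 10 5 13 9 12 3)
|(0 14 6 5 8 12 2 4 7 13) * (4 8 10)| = 24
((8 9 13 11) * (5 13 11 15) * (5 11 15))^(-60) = (15)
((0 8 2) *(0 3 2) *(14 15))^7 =((0 8)(2 3)(14 15))^7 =(0 8)(2 3)(14 15)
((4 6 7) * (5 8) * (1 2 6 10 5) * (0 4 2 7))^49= ((0 4 10 5 8 1 7 2 6))^49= (0 8 6 5 2 10 7 4 1)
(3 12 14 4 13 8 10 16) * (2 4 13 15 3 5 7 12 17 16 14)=(2 4 15 3 17 16 5 7 12)(8 10 14 13)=[0, 1, 4, 17, 15, 7, 6, 12, 10, 9, 14, 11, 2, 8, 13, 3, 5, 16]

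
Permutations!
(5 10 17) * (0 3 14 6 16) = [3, 1, 2, 14, 4, 10, 16, 7, 8, 9, 17, 11, 12, 13, 6, 15, 0, 5] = (0 3 14 6 16)(5 10 17)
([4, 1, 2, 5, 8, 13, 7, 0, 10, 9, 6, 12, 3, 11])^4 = (0 6 8)(3 12 11 13 5)(4 7 10)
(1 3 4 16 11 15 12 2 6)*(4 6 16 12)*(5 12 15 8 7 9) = [0, 3, 16, 6, 15, 12, 1, 9, 7, 5, 10, 8, 2, 13, 14, 4, 11] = (1 3 6)(2 16 11 8 7 9 5 12)(4 15)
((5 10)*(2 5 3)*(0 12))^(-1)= (0 12)(2 3 10 5)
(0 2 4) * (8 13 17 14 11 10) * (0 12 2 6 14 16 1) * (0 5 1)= (0 6 14 11 10 8 13 17 16)(1 5)(2 4 12)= [6, 5, 4, 3, 12, 1, 14, 7, 13, 9, 8, 10, 2, 17, 11, 15, 0, 16]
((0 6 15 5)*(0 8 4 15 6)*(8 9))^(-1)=(4 8 9 5 15)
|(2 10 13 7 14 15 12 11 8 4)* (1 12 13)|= |(1 12 11 8 4 2 10)(7 14 15 13)|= 28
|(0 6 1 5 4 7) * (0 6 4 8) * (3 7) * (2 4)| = 9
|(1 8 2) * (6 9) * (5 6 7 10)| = 15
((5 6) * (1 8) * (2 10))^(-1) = ((1 8)(2 10)(5 6))^(-1) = (1 8)(2 10)(5 6)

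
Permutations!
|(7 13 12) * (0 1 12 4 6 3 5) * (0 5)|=|(0 1 12 7 13 4 6 3)|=8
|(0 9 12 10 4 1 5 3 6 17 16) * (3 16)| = 24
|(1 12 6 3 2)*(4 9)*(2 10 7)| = |(1 12 6 3 10 7 2)(4 9)| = 14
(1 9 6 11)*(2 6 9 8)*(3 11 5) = (1 8 2 6 5 3 11) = [0, 8, 6, 11, 4, 3, 5, 7, 2, 9, 10, 1]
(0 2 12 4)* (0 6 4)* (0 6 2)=(2 12 6 4)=[0, 1, 12, 3, 2, 5, 4, 7, 8, 9, 10, 11, 6]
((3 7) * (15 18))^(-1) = (3 7)(15 18)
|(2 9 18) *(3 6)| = 6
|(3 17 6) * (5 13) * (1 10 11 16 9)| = 30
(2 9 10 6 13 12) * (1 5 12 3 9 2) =(1 5 12)(3 9 10 6 13) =[0, 5, 2, 9, 4, 12, 13, 7, 8, 10, 6, 11, 1, 3]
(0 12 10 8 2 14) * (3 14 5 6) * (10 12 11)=(0 11 10 8 2 5 6 3 14)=[11, 1, 5, 14, 4, 6, 3, 7, 2, 9, 8, 10, 12, 13, 0]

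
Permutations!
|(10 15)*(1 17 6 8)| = 4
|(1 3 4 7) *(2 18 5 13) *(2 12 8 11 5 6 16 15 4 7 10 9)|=120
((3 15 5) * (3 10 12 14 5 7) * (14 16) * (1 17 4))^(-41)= (1 17 4)(3 15 7)(5 14 16 12 10)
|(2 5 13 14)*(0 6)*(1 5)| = 10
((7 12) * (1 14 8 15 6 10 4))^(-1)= (1 4 10 6 15 8 14)(7 12)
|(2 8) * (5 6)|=|(2 8)(5 6)|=2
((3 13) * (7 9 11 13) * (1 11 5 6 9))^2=(1 13 7 11 3)(5 9 6)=((1 11 13 3 7)(5 6 9))^2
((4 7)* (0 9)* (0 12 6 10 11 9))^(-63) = ((4 7)(6 10 11 9 12))^(-63) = (4 7)(6 11 12 10 9)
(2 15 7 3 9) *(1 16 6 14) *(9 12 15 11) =(1 16 6 14)(2 11 9)(3 12 15 7) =[0, 16, 11, 12, 4, 5, 14, 3, 8, 2, 10, 9, 15, 13, 1, 7, 6]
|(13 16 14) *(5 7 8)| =|(5 7 8)(13 16 14)| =3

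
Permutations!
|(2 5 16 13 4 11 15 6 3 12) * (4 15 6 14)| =|(2 5 16 13 15 14 4 11 6 3 12)| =11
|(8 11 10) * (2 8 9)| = 5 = |(2 8 11 10 9)|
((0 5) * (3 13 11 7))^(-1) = (0 5)(3 7 11 13)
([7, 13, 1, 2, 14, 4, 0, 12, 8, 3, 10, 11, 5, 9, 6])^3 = [5, 3, 9, 13, 0, 6, 12, 4, 8, 1, 10, 11, 14, 2, 7]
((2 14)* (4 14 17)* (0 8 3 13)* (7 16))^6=(0 3)(2 4)(8 13)(14 17)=((0 8 3 13)(2 17 4 14)(7 16))^6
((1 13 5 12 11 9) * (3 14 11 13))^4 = (1 9 11 14 3)(5 12 13)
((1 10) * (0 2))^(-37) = (0 2)(1 10)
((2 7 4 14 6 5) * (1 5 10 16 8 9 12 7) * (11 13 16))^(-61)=((1 5 2)(4 14 6 10 11 13 16 8 9 12 7))^(-61)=(1 2 5)(4 13 7 11 12 10 9 6 8 14 16)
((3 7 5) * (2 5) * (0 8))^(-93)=((0 8)(2 5 3 7))^(-93)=(0 8)(2 7 3 5)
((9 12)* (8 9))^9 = (12)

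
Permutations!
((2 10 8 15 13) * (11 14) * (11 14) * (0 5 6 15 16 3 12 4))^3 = (0 15 10 3)(2 16 4 6)(5 13 8 12)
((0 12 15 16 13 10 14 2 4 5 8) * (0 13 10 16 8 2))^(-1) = (0 14 10 16 13 8 15 12)(2 5 4)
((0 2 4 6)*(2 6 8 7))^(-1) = ((0 6)(2 4 8 7))^(-1) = (0 6)(2 7 8 4)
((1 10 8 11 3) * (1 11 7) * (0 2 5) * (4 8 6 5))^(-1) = (0 5 6 10 1 7 8 4 2)(3 11)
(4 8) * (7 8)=(4 7 8)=[0, 1, 2, 3, 7, 5, 6, 8, 4]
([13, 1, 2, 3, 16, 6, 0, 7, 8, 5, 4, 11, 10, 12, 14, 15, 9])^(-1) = (0 6 5 9 16 4 10 12 13)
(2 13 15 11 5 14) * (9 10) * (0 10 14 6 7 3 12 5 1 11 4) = (0 10 9 14 2 13 15 4)(1 11)(3 12 5 6 7) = [10, 11, 13, 12, 0, 6, 7, 3, 8, 14, 9, 1, 5, 15, 2, 4]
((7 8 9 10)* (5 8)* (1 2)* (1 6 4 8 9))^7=(1 6 8 2 4)(5 7 10 9)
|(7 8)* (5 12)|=2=|(5 12)(7 8)|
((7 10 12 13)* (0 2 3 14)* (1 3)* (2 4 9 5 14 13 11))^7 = ((0 4 9 5 14)(1 3 13 7 10 12 11 2))^7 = (0 9 14 4 5)(1 2 11 12 10 7 13 3)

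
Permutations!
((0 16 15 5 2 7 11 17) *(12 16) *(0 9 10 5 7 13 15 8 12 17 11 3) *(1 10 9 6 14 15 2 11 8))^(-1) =(0 3 7 15 14 6 17)(1 16 12 8 11 5 10)(2 13)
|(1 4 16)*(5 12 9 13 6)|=|(1 4 16)(5 12 9 13 6)|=15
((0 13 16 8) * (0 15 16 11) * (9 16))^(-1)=((0 13 11)(8 15 9 16))^(-1)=(0 11 13)(8 16 9 15)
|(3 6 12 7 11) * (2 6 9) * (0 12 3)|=4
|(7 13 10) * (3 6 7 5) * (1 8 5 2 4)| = 10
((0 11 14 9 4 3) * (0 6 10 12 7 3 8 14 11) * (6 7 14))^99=(3 7)(4 8 6 10 12 14 9)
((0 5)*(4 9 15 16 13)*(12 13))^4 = (4 12 15)(9 13 16)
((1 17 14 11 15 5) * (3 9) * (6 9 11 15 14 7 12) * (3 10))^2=((1 17 7 12 6 9 10 3 11 14 15 5))^2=(1 7 6 10 11 15)(3 14 5 17 12 9)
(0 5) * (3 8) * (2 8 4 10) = (0 5)(2 8 3 4 10) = [5, 1, 8, 4, 10, 0, 6, 7, 3, 9, 2]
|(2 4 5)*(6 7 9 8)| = |(2 4 5)(6 7 9 8)| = 12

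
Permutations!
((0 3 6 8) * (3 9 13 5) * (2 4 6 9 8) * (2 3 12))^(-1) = ((0 8)(2 4 6 3 9 13 5 12))^(-1) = (0 8)(2 12 5 13 9 3 6 4)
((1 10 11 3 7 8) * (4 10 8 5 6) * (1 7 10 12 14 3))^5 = ((1 8 7 5 6 4 12 14 3 10 11))^5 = (1 4 11 6 10 5 3 7 14 8 12)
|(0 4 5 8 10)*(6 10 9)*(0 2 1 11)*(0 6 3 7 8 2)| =|(0 4 5 2 1 11 6 10)(3 7 8 9)| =8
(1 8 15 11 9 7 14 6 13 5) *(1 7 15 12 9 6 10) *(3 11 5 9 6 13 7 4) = [0, 8, 2, 11, 3, 4, 7, 14, 12, 15, 1, 13, 6, 9, 10, 5] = (1 8 12 6 7 14 10)(3 11 13 9 15 5 4)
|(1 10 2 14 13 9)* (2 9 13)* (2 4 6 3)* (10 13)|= 20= |(1 13 10 9)(2 14 4 6 3)|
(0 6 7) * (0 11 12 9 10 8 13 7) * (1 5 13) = [6, 5, 2, 3, 4, 13, 0, 11, 1, 10, 8, 12, 9, 7] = (0 6)(1 5 13 7 11 12 9 10 8)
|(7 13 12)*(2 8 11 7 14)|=|(2 8 11 7 13 12 14)|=7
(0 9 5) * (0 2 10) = (0 9 5 2 10) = [9, 1, 10, 3, 4, 2, 6, 7, 8, 5, 0]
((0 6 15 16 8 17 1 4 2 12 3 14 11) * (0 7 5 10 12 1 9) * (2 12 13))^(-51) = ((0 6 15 16 8 17 9)(1 4 12 3 14 11 7 5 10 13 2))^(-51) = (0 17 16 6 9 8 15)(1 14 10 4 11 13 12 7 2 3 5)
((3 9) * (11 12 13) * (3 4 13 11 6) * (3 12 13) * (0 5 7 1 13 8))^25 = ((0 5 7 1 13 6 12 11 8)(3 9 4))^25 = (0 11 6 1 5 8 12 13 7)(3 9 4)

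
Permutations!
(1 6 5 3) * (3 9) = (1 6 5 9 3) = [0, 6, 2, 1, 4, 9, 5, 7, 8, 3]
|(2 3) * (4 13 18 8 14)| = |(2 3)(4 13 18 8 14)| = 10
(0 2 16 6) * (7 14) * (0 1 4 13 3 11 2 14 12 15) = (0 14 7 12 15)(1 4 13 3 11 2 16 6) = [14, 4, 16, 11, 13, 5, 1, 12, 8, 9, 10, 2, 15, 3, 7, 0, 6]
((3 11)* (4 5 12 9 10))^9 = ((3 11)(4 5 12 9 10))^9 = (3 11)(4 10 9 12 5)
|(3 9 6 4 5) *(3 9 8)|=|(3 8)(4 5 9 6)|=4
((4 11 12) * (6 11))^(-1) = (4 12 11 6)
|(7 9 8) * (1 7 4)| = 5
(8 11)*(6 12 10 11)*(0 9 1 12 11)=[9, 12, 2, 3, 4, 5, 11, 7, 6, 1, 0, 8, 10]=(0 9 1 12 10)(6 11 8)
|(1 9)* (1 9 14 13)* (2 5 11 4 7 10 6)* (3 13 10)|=|(1 14 10 6 2 5 11 4 7 3 13)|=11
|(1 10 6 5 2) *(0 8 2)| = 7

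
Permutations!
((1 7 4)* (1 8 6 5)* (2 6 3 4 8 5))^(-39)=(1 3)(2 6)(4 7)(5 8)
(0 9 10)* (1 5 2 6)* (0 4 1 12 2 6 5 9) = (1 9 10 4)(2 5 6 12) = [0, 9, 5, 3, 1, 6, 12, 7, 8, 10, 4, 11, 2]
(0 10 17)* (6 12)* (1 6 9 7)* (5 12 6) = (0 10 17)(1 5 12 9 7) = [10, 5, 2, 3, 4, 12, 6, 1, 8, 7, 17, 11, 9, 13, 14, 15, 16, 0]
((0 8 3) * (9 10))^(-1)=((0 8 3)(9 10))^(-1)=(0 3 8)(9 10)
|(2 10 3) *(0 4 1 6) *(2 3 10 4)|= 5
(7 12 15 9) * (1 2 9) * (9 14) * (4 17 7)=(1 2 14 9 4 17 7 12 15)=[0, 2, 14, 3, 17, 5, 6, 12, 8, 4, 10, 11, 15, 13, 9, 1, 16, 7]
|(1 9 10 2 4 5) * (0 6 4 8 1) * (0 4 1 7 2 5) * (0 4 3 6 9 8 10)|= |(0 9)(1 8 7 2 10 5 3 6)|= 8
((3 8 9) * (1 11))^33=(1 11)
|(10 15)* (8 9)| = 2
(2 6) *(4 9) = [0, 1, 6, 3, 9, 5, 2, 7, 8, 4] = (2 6)(4 9)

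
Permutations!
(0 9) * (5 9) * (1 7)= [5, 7, 2, 3, 4, 9, 6, 1, 8, 0]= (0 5 9)(1 7)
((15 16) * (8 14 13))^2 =((8 14 13)(15 16))^2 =(16)(8 13 14)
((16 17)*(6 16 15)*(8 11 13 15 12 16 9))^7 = (6 9 8 11 13 15)(12 16 17)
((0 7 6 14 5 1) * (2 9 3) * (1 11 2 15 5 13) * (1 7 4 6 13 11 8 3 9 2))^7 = ((0 4 6 14 11 1)(3 15 5 8)(7 13))^7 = (0 4 6 14 11 1)(3 8 5 15)(7 13)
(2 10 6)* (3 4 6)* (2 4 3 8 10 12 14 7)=(2 12 14 7)(4 6)(8 10)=[0, 1, 12, 3, 6, 5, 4, 2, 10, 9, 8, 11, 14, 13, 7]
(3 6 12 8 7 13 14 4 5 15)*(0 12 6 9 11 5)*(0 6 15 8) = (0 12)(3 9 11 5 8 7 13 14 4 6 15) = [12, 1, 2, 9, 6, 8, 15, 13, 7, 11, 10, 5, 0, 14, 4, 3]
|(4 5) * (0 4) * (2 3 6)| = 3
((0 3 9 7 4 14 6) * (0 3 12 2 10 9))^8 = (0 6 4 9 2)(3 14 7 10 12)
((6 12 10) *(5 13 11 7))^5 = ((5 13 11 7)(6 12 10))^5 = (5 13 11 7)(6 10 12)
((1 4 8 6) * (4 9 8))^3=(1 6 8 9)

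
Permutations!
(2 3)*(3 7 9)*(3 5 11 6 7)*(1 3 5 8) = (1 3 2 5 11 6 7 9 8) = [0, 3, 5, 2, 4, 11, 7, 9, 1, 8, 10, 6]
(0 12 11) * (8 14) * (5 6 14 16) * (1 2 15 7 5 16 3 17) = (0 12 11)(1 2 15 7 5 6 14 8 3 17) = [12, 2, 15, 17, 4, 6, 14, 5, 3, 9, 10, 0, 11, 13, 8, 7, 16, 1]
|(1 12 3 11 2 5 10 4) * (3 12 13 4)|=|(1 13 4)(2 5 10 3 11)|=15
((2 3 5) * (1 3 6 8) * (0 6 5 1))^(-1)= (0 8 6)(1 3)(2 5)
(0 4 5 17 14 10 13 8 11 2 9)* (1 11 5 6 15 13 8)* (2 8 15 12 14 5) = (0 4 6 12 14 10 15 13 1 11 8 2 9)(5 17) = [4, 11, 9, 3, 6, 17, 12, 7, 2, 0, 15, 8, 14, 1, 10, 13, 16, 5]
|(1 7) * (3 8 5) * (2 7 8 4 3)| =|(1 8 5 2 7)(3 4)| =10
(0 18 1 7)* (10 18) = (0 10 18 1 7) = [10, 7, 2, 3, 4, 5, 6, 0, 8, 9, 18, 11, 12, 13, 14, 15, 16, 17, 1]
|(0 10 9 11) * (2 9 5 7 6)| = 8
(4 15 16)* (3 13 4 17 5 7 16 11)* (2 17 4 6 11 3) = [0, 1, 17, 13, 15, 7, 11, 16, 8, 9, 10, 2, 12, 6, 14, 3, 4, 5] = (2 17 5 7 16 4 15 3 13 6 11)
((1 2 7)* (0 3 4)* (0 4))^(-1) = ((0 3)(1 2 7))^(-1) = (0 3)(1 7 2)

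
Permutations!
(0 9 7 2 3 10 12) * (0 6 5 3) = (0 9 7 2)(3 10 12 6 5) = [9, 1, 0, 10, 4, 3, 5, 2, 8, 7, 12, 11, 6]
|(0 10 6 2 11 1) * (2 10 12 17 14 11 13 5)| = 6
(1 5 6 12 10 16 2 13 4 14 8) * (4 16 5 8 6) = (1 8)(2 13 16)(4 14 6 12 10 5) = [0, 8, 13, 3, 14, 4, 12, 7, 1, 9, 5, 11, 10, 16, 6, 15, 2]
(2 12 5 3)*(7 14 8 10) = (2 12 5 3)(7 14 8 10) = [0, 1, 12, 2, 4, 3, 6, 14, 10, 9, 7, 11, 5, 13, 8]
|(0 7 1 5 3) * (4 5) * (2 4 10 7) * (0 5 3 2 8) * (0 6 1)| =12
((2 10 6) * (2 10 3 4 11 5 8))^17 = ((2 3 4 11 5 8)(6 10))^17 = (2 8 5 11 4 3)(6 10)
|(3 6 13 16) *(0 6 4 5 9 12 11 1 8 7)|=13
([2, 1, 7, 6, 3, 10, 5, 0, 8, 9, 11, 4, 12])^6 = [0, 1, 2, 3, 4, 5, 6, 7, 8, 9, 10, 11, 12]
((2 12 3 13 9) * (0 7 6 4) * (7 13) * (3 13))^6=(0 3 7 6 4)(2 13)(9 12)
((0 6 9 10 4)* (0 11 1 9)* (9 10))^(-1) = ((0 6)(1 10 4 11))^(-1) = (0 6)(1 11 4 10)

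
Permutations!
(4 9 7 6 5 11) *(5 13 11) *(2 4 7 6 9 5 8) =[0, 1, 4, 3, 5, 8, 13, 9, 2, 6, 10, 7, 12, 11] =(2 4 5 8)(6 13 11 7 9)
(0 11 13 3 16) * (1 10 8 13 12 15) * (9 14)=(0 11 12 15 1 10 8 13 3 16)(9 14)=[11, 10, 2, 16, 4, 5, 6, 7, 13, 14, 8, 12, 15, 3, 9, 1, 0]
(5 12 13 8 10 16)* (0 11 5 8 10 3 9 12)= (0 11 5)(3 9 12 13 10 16 8)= [11, 1, 2, 9, 4, 0, 6, 7, 3, 12, 16, 5, 13, 10, 14, 15, 8]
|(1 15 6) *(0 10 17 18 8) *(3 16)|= 30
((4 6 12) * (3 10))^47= (3 10)(4 12 6)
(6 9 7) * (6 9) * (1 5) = (1 5)(7 9) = [0, 5, 2, 3, 4, 1, 6, 9, 8, 7]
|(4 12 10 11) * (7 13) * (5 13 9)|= 4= |(4 12 10 11)(5 13 7 9)|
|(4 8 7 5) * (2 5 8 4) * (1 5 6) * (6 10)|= |(1 5 2 10 6)(7 8)|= 10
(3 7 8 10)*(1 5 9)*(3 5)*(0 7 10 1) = (0 7 8 1 3 10 5 9) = [7, 3, 2, 10, 4, 9, 6, 8, 1, 0, 5]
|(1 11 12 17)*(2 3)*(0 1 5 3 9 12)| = |(0 1 11)(2 9 12 17 5 3)| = 6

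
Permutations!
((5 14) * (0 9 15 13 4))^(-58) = (0 15 4 9 13)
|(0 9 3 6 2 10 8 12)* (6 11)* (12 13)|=|(0 9 3 11 6 2 10 8 13 12)|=10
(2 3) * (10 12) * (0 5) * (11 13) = [5, 1, 3, 2, 4, 0, 6, 7, 8, 9, 12, 13, 10, 11] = (0 5)(2 3)(10 12)(11 13)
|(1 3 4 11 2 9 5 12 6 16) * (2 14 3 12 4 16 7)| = |(1 12 6 7 2 9 5 4 11 14 3 16)| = 12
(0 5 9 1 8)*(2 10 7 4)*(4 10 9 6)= (0 5 6 4 2 9 1 8)(7 10)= [5, 8, 9, 3, 2, 6, 4, 10, 0, 1, 7]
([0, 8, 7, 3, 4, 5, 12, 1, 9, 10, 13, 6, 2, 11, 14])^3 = (14)(1 10 6 7 9 11 2 8 13 12)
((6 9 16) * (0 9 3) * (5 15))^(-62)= (0 6 9 3 16)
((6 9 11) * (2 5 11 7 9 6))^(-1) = ((2 5 11)(7 9))^(-1) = (2 11 5)(7 9)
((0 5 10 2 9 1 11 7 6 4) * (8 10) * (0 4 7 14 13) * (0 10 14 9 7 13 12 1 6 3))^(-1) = ((0 5 8 14 12 1 11 9 6 13 10 2 7 3))^(-1) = (0 3 7 2 10 13 6 9 11 1 12 14 8 5)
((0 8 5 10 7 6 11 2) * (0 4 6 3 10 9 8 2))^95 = ((0 2 4 6 11)(3 10 7)(5 9 8))^95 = (11)(3 7 10)(5 8 9)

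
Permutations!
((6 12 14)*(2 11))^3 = (14)(2 11)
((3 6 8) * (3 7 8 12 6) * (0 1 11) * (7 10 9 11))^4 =(12)(0 10 1 9 7 11 8)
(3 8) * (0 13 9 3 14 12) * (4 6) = (0 13 9 3 8 14 12)(4 6) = [13, 1, 2, 8, 6, 5, 4, 7, 14, 3, 10, 11, 0, 9, 12]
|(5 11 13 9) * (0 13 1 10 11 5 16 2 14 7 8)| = |(0 13 9 16 2 14 7 8)(1 10 11)| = 24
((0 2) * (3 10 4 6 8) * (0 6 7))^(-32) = (10)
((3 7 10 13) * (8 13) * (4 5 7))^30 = ((3 4 5 7 10 8 13))^30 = (3 5 10 13 4 7 8)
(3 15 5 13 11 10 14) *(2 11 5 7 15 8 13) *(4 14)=(2 11 10 4 14 3 8 13 5)(7 15)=[0, 1, 11, 8, 14, 2, 6, 15, 13, 9, 4, 10, 12, 5, 3, 7]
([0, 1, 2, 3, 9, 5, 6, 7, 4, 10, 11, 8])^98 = (4 11 9 8 10)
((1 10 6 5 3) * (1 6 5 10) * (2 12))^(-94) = ((2 12)(3 6 10 5))^(-94) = (12)(3 10)(5 6)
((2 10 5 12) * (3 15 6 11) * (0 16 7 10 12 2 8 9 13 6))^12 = ((0 16 7 10 5 2 12 8 9 13 6 11 3 15))^12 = (0 3 6 9 12 5 7)(2 10 16 15 11 13 8)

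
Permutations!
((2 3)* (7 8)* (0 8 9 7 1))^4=(9)(0 8 1)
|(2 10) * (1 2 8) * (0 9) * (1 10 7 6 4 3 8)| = |(0 9)(1 2 7 6 4 3 8 10)| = 8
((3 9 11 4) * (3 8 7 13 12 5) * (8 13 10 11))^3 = ((3 9 8 7 10 11 4 13 12 5))^3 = (3 7 4 5 8 11 12 9 10 13)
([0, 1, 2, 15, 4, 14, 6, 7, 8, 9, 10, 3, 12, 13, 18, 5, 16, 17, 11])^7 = [0, 1, 2, 15, 4, 14, 6, 7, 8, 9, 10, 3, 12, 13, 18, 5, 16, 17, 11]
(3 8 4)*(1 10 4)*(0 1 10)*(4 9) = (0 1)(3 8 10 9 4) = [1, 0, 2, 8, 3, 5, 6, 7, 10, 4, 9]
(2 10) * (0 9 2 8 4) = (0 9 2 10 8 4) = [9, 1, 10, 3, 0, 5, 6, 7, 4, 2, 8]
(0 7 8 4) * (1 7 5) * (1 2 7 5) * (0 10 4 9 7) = (0 1 5 2)(4 10)(7 8 9) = [1, 5, 0, 3, 10, 2, 6, 8, 9, 7, 4]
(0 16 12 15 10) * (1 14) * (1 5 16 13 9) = (0 13 9 1 14 5 16 12 15 10) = [13, 14, 2, 3, 4, 16, 6, 7, 8, 1, 0, 11, 15, 9, 5, 10, 12]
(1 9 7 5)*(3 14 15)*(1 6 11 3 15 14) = (15)(1 9 7 5 6 11 3) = [0, 9, 2, 1, 4, 6, 11, 5, 8, 7, 10, 3, 12, 13, 14, 15]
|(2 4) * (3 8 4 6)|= 5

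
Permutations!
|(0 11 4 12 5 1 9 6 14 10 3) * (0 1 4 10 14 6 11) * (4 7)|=|(14)(1 9 11 10 3)(4 12 5 7)|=20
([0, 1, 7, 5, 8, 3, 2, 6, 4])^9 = [0, 1, 2, 5, 8, 3, 6, 7, 4]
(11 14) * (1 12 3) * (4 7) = [0, 12, 2, 1, 7, 5, 6, 4, 8, 9, 10, 14, 3, 13, 11] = (1 12 3)(4 7)(11 14)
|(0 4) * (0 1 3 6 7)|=6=|(0 4 1 3 6 7)|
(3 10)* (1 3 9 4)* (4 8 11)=(1 3 10 9 8 11 4)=[0, 3, 2, 10, 1, 5, 6, 7, 11, 8, 9, 4]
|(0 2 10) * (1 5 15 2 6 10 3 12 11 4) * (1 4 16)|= 24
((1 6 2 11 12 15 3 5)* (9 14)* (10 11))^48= ((1 6 2 10 11 12 15 3 5)(9 14))^48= (1 10 15)(2 12 5)(3 6 11)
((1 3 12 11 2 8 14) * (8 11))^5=((1 3 12 8 14)(2 11))^5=(14)(2 11)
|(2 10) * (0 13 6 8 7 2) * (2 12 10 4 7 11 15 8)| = |(0 13 6 2 4 7 12 10)(8 11 15)| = 24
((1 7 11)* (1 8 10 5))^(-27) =(1 8)(5 11)(7 10)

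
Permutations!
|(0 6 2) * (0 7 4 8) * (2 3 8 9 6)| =|(0 2 7 4 9 6 3 8)| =8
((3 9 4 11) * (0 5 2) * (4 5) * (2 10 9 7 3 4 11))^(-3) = (0 11 4 2)(3 7)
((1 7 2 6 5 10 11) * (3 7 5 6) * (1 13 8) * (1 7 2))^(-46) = (1 11 7 10 8 5 13)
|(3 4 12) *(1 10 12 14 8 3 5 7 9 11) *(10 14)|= 11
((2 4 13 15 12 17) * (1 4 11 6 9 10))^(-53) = ((1 4 13 15 12 17 2 11 6 9 10))^(-53) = (1 13 12 2 6 10 4 15 17 11 9)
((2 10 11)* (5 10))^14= (2 10)(5 11)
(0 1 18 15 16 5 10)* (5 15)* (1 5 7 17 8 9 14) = (0 5 10)(1 18 7 17 8 9 14)(15 16) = [5, 18, 2, 3, 4, 10, 6, 17, 9, 14, 0, 11, 12, 13, 1, 16, 15, 8, 7]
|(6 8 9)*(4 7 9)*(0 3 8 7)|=12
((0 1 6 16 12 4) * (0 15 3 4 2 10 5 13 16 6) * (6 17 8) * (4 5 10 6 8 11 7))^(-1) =(0 1)(2 12 16 13 5 3 15 4 7 11 17 6)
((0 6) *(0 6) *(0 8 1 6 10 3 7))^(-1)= (0 7 3 10 6 1 8)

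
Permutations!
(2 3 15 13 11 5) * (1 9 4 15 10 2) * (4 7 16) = (1 9 7 16 4 15 13 11 5)(2 3 10) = [0, 9, 3, 10, 15, 1, 6, 16, 8, 7, 2, 5, 12, 11, 14, 13, 4]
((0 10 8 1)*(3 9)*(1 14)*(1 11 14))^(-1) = ((0 10 8 1)(3 9)(11 14))^(-1) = (0 1 8 10)(3 9)(11 14)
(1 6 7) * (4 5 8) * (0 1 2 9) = (0 1 6 7 2 9)(4 5 8) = [1, 6, 9, 3, 5, 8, 7, 2, 4, 0]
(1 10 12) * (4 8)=(1 10 12)(4 8)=[0, 10, 2, 3, 8, 5, 6, 7, 4, 9, 12, 11, 1]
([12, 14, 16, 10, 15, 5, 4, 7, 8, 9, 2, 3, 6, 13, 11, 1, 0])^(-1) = [16, 15, 10, 11, 6, 5, 12, 7, 8, 9, 3, 14, 0, 13, 1, 4, 2]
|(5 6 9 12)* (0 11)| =4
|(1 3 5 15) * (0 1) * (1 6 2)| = |(0 6 2 1 3 5 15)| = 7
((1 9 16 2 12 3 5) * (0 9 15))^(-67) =((0 9 16 2 12 3 5 1 15))^(-67) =(0 3 9 5 16 1 2 15 12)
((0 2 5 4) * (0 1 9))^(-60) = (9)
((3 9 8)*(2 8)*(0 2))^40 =((0 2 8 3 9))^40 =(9)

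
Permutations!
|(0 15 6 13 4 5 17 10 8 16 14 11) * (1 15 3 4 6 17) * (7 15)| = |(0 3 4 5 1 7 15 17 10 8 16 14 11)(6 13)| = 26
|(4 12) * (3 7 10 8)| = 4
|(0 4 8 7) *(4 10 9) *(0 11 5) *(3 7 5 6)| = |(0 10 9 4 8 5)(3 7 11 6)| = 12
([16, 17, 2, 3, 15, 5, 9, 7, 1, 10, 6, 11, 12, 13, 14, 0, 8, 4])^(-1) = [15, 8, 2, 3, 17, 5, 10, 7, 16, 6, 9, 11, 12, 13, 14, 4, 0, 1]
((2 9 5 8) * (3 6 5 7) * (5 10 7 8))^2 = (2 8 9)(3 10)(6 7)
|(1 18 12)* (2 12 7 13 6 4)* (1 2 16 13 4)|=|(1 18 7 4 16 13 6)(2 12)|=14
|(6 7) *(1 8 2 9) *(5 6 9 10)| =8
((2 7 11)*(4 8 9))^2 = (2 11 7)(4 9 8)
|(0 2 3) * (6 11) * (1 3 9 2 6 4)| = 6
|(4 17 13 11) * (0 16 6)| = 12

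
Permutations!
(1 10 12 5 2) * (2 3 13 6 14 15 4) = (1 10 12 5 3 13 6 14 15 4 2) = [0, 10, 1, 13, 2, 3, 14, 7, 8, 9, 12, 11, 5, 6, 15, 4]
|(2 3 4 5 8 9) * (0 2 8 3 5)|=10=|(0 2 5 3 4)(8 9)|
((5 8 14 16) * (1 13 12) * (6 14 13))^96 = ((1 6 14 16 5 8 13 12))^96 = (16)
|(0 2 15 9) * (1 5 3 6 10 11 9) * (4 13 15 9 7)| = 30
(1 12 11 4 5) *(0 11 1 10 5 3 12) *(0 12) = (0 11 4 3)(1 12)(5 10) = [11, 12, 2, 0, 3, 10, 6, 7, 8, 9, 5, 4, 1]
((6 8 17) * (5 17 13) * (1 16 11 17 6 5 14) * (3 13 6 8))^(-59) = (1 16 11 17 5 8 6 3 13 14)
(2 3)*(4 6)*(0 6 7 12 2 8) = (0 6 4 7 12 2 3 8) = [6, 1, 3, 8, 7, 5, 4, 12, 0, 9, 10, 11, 2]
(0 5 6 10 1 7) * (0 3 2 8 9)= (0 5 6 10 1 7 3 2 8 9)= [5, 7, 8, 2, 4, 6, 10, 3, 9, 0, 1]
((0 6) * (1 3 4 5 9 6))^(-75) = (0 3 5 6 1 4 9)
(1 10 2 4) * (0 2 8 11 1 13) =(0 2 4 13)(1 10 8 11) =[2, 10, 4, 3, 13, 5, 6, 7, 11, 9, 8, 1, 12, 0]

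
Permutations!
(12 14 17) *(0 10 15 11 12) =(0 10 15 11 12 14 17) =[10, 1, 2, 3, 4, 5, 6, 7, 8, 9, 15, 12, 14, 13, 17, 11, 16, 0]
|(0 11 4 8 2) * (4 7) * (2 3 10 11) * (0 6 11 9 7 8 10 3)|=20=|(0 2 6 11 8)(4 10 9 7)|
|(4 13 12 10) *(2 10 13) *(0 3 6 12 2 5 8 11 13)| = 28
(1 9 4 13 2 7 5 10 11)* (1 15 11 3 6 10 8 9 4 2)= [0, 4, 7, 6, 13, 8, 10, 5, 9, 2, 3, 15, 12, 1, 14, 11]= (1 4 13)(2 7 5 8 9)(3 6 10)(11 15)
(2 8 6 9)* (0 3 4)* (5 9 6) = (0 3 4)(2 8 5 9) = [3, 1, 8, 4, 0, 9, 6, 7, 5, 2]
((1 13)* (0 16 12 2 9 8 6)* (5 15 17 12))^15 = (0 12)(1 13)(2 16)(5 9)(6 17)(8 15)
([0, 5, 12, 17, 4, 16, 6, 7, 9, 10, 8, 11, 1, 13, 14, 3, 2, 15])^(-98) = (1 16 12 5 2)(3 17 15)(8 9 10)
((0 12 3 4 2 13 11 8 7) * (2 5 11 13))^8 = ((13)(0 12 3 4 5 11 8 7))^8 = (13)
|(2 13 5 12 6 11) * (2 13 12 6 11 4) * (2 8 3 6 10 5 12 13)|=|(2 13 12 11)(3 6 4 8)(5 10)|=4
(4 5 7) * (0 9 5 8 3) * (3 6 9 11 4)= (0 11 4 8 6 9 5 7 3)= [11, 1, 2, 0, 8, 7, 9, 3, 6, 5, 10, 4]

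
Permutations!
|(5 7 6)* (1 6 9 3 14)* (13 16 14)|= |(1 6 5 7 9 3 13 16 14)|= 9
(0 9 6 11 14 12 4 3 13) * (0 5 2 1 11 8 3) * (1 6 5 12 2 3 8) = (0 9 5 3 13 12 4)(1 11 14 2 6) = [9, 11, 6, 13, 0, 3, 1, 7, 8, 5, 10, 14, 4, 12, 2]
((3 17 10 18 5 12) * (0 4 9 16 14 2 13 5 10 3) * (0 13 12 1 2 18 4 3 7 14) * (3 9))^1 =(0 9 16)(1 2 12 13 5)(3 17 7 14 18 10 4)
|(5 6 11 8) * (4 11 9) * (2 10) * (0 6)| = |(0 6 9 4 11 8 5)(2 10)| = 14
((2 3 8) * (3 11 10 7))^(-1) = ((2 11 10 7 3 8))^(-1) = (2 8 3 7 10 11)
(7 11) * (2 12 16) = (2 12 16)(7 11) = [0, 1, 12, 3, 4, 5, 6, 11, 8, 9, 10, 7, 16, 13, 14, 15, 2]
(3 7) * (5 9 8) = (3 7)(5 9 8) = [0, 1, 2, 7, 4, 9, 6, 3, 5, 8]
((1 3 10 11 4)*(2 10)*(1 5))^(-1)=(1 5 4 11 10 2 3)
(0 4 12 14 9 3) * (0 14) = (0 4 12)(3 14 9) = [4, 1, 2, 14, 12, 5, 6, 7, 8, 3, 10, 11, 0, 13, 9]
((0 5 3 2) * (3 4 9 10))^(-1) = (0 2 3 10 9 4 5)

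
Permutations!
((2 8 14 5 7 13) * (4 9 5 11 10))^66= (2 9 14 7 10)(4 8 5 11 13)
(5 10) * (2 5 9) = [0, 1, 5, 3, 4, 10, 6, 7, 8, 2, 9] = (2 5 10 9)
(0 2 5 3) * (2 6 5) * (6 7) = (0 7 6 5 3) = [7, 1, 2, 0, 4, 3, 5, 6]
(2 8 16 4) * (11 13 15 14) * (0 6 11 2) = (0 6 11 13 15 14 2 8 16 4) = [6, 1, 8, 3, 0, 5, 11, 7, 16, 9, 10, 13, 12, 15, 2, 14, 4]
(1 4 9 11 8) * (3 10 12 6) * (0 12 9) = (0 12 6 3 10 9 11 8 1 4) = [12, 4, 2, 10, 0, 5, 3, 7, 1, 11, 9, 8, 6]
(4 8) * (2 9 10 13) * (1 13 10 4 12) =(1 13 2 9 4 8 12) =[0, 13, 9, 3, 8, 5, 6, 7, 12, 4, 10, 11, 1, 2]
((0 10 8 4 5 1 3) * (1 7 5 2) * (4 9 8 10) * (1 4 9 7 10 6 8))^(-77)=((0 9 1 3)(2 4)(5 10 6 8 7))^(-77)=(0 3 1 9)(2 4)(5 8 10 7 6)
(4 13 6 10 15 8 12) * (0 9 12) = (0 9 12 4 13 6 10 15 8) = [9, 1, 2, 3, 13, 5, 10, 7, 0, 12, 15, 11, 4, 6, 14, 8]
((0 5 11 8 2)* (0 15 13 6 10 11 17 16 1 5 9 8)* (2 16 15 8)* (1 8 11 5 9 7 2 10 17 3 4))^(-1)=(0 11 2 7)(1 4 3 5 10 9)(6 13 15 17)(8 16)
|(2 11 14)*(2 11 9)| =2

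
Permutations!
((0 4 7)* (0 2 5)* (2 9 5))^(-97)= ((0 4 7 9 5))^(-97)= (0 9 4 5 7)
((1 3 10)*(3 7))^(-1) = ((1 7 3 10))^(-1) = (1 10 3 7)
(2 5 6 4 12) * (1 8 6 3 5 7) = (1 8 6 4 12 2 7)(3 5) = [0, 8, 7, 5, 12, 3, 4, 1, 6, 9, 10, 11, 2]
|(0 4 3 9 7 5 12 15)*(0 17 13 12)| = 12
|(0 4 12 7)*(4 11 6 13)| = |(0 11 6 13 4 12 7)| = 7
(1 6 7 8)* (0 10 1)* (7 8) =(0 10 1 6 8) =[10, 6, 2, 3, 4, 5, 8, 7, 0, 9, 1]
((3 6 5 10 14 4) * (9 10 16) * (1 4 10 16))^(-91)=((1 4 3 6 5)(9 16)(10 14))^(-91)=(1 5 6 3 4)(9 16)(10 14)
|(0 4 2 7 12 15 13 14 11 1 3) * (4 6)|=|(0 6 4 2 7 12 15 13 14 11 1 3)|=12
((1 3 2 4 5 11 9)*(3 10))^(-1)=(1 9 11 5 4 2 3 10)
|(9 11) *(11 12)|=3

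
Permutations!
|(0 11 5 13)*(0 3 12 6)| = |(0 11 5 13 3 12 6)| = 7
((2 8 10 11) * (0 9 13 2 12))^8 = (13)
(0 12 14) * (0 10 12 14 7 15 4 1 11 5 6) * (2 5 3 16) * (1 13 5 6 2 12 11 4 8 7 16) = [14, 4, 6, 1, 13, 2, 0, 15, 7, 9, 11, 3, 16, 5, 10, 8, 12] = (0 14 10 11 3 1 4 13 5 2 6)(7 15 8)(12 16)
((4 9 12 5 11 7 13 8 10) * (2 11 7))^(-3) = (2 11)(4 13 12 10 7 9 8 5)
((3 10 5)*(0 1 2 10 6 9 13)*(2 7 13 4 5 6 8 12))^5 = ((0 1 7 13)(2 10 6 9 4 5 3 8 12))^5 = (0 1 7 13)(2 5 10 3 6 8 9 12 4)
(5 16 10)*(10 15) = [0, 1, 2, 3, 4, 16, 6, 7, 8, 9, 5, 11, 12, 13, 14, 10, 15] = (5 16 15 10)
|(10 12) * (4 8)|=2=|(4 8)(10 12)|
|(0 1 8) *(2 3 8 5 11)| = 7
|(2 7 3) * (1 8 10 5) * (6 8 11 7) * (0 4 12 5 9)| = |(0 4 12 5 1 11 7 3 2 6 8 10 9)| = 13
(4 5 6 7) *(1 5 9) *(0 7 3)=[7, 5, 2, 0, 9, 6, 3, 4, 8, 1]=(0 7 4 9 1 5 6 3)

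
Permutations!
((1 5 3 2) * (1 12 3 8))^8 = (1 8 5)(2 3 12)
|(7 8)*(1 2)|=|(1 2)(7 8)|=2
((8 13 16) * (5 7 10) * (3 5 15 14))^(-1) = ((3 5 7 10 15 14)(8 13 16))^(-1) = (3 14 15 10 7 5)(8 16 13)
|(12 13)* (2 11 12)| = 4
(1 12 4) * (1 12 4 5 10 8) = (1 4 12 5 10 8) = [0, 4, 2, 3, 12, 10, 6, 7, 1, 9, 8, 11, 5]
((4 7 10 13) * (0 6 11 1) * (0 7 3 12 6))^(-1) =((1 7 10 13 4 3 12 6 11))^(-1) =(1 11 6 12 3 4 13 10 7)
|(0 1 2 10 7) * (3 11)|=10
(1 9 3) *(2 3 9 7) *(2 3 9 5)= (1 7 3)(2 9 5)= [0, 7, 9, 1, 4, 2, 6, 3, 8, 5]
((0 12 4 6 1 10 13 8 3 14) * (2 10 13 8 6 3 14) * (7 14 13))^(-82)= (0 4 2 8 6 7)(1 14 12 3 10 13)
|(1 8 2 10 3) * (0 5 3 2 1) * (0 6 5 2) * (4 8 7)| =|(0 2 10)(1 7 4 8)(3 6 5)| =12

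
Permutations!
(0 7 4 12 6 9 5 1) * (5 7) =(0 5 1)(4 12 6 9 7) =[5, 0, 2, 3, 12, 1, 9, 4, 8, 7, 10, 11, 6]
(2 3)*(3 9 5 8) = [0, 1, 9, 2, 4, 8, 6, 7, 3, 5] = (2 9 5 8 3)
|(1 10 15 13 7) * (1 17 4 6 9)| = |(1 10 15 13 7 17 4 6 9)| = 9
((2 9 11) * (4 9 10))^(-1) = (2 11 9 4 10)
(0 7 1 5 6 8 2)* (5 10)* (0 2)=(0 7 1 10 5 6 8)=[7, 10, 2, 3, 4, 6, 8, 1, 0, 9, 5]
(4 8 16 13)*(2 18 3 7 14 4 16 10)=(2 18 3 7 14 4 8 10)(13 16)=[0, 1, 18, 7, 8, 5, 6, 14, 10, 9, 2, 11, 12, 16, 4, 15, 13, 17, 3]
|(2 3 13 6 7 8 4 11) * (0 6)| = |(0 6 7 8 4 11 2 3 13)| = 9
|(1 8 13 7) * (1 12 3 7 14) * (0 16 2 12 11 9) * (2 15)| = |(0 16 15 2 12 3 7 11 9)(1 8 13 14)| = 36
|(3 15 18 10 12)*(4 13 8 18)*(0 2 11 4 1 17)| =13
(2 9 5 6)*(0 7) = [7, 1, 9, 3, 4, 6, 2, 0, 8, 5] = (0 7)(2 9 5 6)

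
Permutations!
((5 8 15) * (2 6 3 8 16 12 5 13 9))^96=(16)(2 13 8 6 9 15 3)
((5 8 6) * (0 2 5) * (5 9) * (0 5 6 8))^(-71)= ((0 2 9 6 5))^(-71)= (0 5 6 9 2)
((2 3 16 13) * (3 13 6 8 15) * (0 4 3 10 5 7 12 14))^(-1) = (0 14 12 7 5 10 15 8 6 16 3 4)(2 13)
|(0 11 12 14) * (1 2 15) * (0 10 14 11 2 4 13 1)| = 6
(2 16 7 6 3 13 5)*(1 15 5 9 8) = (1 15 5 2 16 7 6 3 13 9 8) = [0, 15, 16, 13, 4, 2, 3, 6, 1, 8, 10, 11, 12, 9, 14, 5, 7]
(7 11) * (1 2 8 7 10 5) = [0, 2, 8, 3, 4, 1, 6, 11, 7, 9, 5, 10] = (1 2 8 7 11 10 5)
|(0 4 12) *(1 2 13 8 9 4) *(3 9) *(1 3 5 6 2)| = |(0 3 9 4 12)(2 13 8 5 6)| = 5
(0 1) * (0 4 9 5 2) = (0 1 4 9 5 2) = [1, 4, 0, 3, 9, 2, 6, 7, 8, 5]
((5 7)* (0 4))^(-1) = (0 4)(5 7)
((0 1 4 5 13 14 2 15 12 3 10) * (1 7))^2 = ((0 7 1 4 5 13 14 2 15 12 3 10))^2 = (0 1 5 14 15 3)(2 12 10 7 4 13)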